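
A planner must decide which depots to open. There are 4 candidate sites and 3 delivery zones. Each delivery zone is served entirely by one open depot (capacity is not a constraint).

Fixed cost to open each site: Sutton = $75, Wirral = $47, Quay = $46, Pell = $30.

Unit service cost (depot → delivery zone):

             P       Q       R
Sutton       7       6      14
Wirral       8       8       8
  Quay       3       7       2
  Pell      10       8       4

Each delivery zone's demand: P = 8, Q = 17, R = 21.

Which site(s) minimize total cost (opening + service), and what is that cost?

For any fixed open set, each delivery zone goes to its cheapest open site; total = fixed + service.
{Quay}: P→Quay 3·8=24, Q→Quay 7·17=119, R→Quay 2·21=42. Service 185; fixed 46; total 231.
{Quay, Pell}: P→Quay 3·8=24, Q→Quay 7·17=119, R→Quay 2·21=42. Service 185; fixed 76; total 261.
{Wirral, Quay}: service 185 + fixed 93 = 278
{Sutton, Wirral, Quay, Pell}: service 168 + fixed 198 = 366
No other subset beats 231.

Open Quay only; minimum total cost 231.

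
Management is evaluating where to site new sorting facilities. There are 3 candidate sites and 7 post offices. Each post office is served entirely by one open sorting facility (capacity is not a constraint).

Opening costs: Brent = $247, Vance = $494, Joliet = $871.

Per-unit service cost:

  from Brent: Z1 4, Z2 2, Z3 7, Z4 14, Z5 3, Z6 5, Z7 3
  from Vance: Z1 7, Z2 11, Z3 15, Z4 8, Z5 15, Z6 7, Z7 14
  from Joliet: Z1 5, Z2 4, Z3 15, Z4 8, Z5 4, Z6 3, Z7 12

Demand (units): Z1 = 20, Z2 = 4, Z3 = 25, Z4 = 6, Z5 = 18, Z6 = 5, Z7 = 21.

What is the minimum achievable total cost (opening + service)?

Minimum total cost: 736

For any fixed open set, each post office goes to its cheapest open site; total = fixed + service.
{Brent}: Z1→Brent 4·20=80, Z2→Brent 2·4=8, Z3→Brent 7·25=175, Z4→Brent 14·6=84, Z5→Brent 3·18=54, Z6→Brent 5·5=25, Z7→Brent 3·21=63. Service 489; fixed 247; total 736.
{Brent, Vance}: service 453 + fixed 741 = 1194
{Brent, Joliet}: service 443 + fixed 1118 = 1561
{Brent, Vance, Joliet}: service 443 + fixed 1612 = 2055
No other subset beats 736.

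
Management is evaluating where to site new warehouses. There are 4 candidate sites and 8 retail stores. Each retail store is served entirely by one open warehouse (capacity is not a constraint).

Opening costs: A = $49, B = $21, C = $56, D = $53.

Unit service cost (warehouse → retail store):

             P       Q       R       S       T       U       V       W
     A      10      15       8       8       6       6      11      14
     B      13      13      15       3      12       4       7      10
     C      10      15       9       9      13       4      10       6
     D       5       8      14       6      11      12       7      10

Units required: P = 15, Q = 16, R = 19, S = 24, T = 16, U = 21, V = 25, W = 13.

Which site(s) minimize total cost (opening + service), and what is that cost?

For any fixed open set, each retail store goes to its cheapest open site; total = fixed + service.
{A, B, D}: P→D 5·15=75, Q→D 8·16=128, R→A 8·19=152, S→B 3·24=72, T→A 6·16=96, U→B 4·21=84, V→B 7·25=175, W→B 10·13=130. Service 912; fixed 123; total 1035.
{A, B, C, D}: service 860 + fixed 179 = 1039
{B, C, D}: service 959 + fixed 130 = 1089
{B}: P→B 13·15=195, Q→B 13·16=208, R→B 15·19=285, S→B 3·24=72, T→B 12·16=192, U→B 4·21=84, V→B 7·25=175, W→B 10·13=130. Service 1341; fixed 21; total 1362.
No other subset beats 1035.

Open A, B and D; minimum total cost 1035.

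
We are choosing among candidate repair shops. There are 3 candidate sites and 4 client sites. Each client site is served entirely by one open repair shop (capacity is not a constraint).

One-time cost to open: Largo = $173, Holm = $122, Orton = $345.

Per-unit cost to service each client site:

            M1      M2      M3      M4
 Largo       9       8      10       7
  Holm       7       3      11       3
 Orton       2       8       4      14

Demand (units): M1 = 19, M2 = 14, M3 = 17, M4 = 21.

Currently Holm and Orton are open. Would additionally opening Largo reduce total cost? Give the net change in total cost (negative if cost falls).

No — net change +173 (cost rises by 173).

Current service cost with {Holm, Orton}: 211.
Adding Largo: each client site re-picks its cheapest; new service cost 211, saving 0.
Extra fixed cost: 173. Net change = 173 − 0 = 173.
(Totals: 678 → 851.)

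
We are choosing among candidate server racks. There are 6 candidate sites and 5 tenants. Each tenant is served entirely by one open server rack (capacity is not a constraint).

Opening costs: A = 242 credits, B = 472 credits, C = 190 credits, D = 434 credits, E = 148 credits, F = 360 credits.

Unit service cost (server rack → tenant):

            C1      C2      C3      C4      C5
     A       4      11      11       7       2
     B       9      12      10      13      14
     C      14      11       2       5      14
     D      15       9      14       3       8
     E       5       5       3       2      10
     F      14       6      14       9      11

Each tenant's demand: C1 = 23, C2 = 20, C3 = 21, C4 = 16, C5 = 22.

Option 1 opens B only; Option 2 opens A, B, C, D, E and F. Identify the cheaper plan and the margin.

Option 1: {B}: C1→B 9·23=207, C2→B 12·20=240, C3→B 10·21=210, C4→B 13·16=208, C5→B 14·22=308. Service 1173; fixed 472; total 1645.
Option 2: {A, B, C, D, E, F}: C1→A 4·23=92, C2→E 5·20=100, C3→C 2·21=42, C4→E 2·16=32, C5→A 2·22=44. Service 310; fixed 1846; total 2156.
Difference: |1645 − 2156| = 511.

Option 1 is cheaper by 511.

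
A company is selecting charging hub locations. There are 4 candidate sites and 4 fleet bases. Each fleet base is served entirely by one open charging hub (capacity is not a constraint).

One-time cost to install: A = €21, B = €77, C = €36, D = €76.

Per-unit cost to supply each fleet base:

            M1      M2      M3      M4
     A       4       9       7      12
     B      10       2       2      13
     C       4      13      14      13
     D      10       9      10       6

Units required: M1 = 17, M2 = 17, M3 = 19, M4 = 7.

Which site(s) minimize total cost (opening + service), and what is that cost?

For any fixed open set, each fleet base goes to its cheapest open site; total = fixed + service.
{A, B}: M1→A 4·17=68, M2→B 2·17=34, M3→B 2·19=38, M4→A 12·7=84. Service 224; fixed 98; total 322.
{B, C}: service 231 + fixed 113 = 344
{A, B, D}: service 182 + fixed 174 = 356
{A, B, C, D}: service 182 + fixed 210 = 392
No other subset beats 322.

Open A and B; minimum total cost 322.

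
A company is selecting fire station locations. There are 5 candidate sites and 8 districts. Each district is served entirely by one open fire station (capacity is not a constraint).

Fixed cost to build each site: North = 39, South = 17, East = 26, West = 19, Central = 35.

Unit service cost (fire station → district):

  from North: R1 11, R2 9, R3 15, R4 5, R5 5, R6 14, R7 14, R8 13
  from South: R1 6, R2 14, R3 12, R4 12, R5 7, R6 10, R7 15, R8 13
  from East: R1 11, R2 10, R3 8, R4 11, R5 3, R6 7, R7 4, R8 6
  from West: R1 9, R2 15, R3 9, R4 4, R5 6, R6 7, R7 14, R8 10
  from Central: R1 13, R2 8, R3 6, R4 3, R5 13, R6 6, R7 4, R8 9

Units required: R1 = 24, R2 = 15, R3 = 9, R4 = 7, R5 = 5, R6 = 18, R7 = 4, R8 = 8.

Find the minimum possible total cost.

For any fixed open set, each district goes to its cheapest open site; total = fixed + service.
{South, East, Central}: R1→South 6·24=144, R2→Central 8·15=120, R3→Central 6·9=54, R4→Central 3·7=21, R5→East 3·5=15, R6→Central 6·18=108, R7→East 4·4=16, R8→East 6·8=48. Service 526; fixed 78; total 604.
{South, Central}: R1→South 6·24=144, R2→Central 8·15=120, R3→Central 6·9=54, R4→Central 3·7=21, R5→South 7·5=35, R6→Central 6·18=108, R7→Central 4·4=16, R8→Central 9·8=72. Service 570; fixed 52; total 622.
{South, East, West, Central}: service 526 + fixed 97 = 623
{North, South, East, West, Central}: R1→South 6·24=144, R2→Central 8·15=120, R3→Central 6·9=54, R4→Central 3·7=21, R5→East 3·5=15, R6→Central 6·18=108, R7→East 4·4=16, R8→East 6·8=48. Service 526; fixed 136; total 662.
No other subset beats 604.

Minimum total cost: 604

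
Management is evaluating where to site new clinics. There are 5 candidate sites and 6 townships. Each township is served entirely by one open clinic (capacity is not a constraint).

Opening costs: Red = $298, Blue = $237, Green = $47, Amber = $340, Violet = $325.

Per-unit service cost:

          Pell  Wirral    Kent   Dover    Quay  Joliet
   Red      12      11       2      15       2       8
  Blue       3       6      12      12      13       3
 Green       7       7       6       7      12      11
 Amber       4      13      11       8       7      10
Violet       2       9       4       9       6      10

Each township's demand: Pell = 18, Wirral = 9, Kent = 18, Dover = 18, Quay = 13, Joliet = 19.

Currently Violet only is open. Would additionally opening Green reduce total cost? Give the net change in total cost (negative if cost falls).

Current service cost with {Violet}: 619.
Adding Green: each township re-picks its cheapest; new service cost 565, saving 54.
Extra fixed cost: 47. Net change = 47 − 54 = -7.
(Totals: 944 → 937.)

Yes — net change −7 (cost falls by 7).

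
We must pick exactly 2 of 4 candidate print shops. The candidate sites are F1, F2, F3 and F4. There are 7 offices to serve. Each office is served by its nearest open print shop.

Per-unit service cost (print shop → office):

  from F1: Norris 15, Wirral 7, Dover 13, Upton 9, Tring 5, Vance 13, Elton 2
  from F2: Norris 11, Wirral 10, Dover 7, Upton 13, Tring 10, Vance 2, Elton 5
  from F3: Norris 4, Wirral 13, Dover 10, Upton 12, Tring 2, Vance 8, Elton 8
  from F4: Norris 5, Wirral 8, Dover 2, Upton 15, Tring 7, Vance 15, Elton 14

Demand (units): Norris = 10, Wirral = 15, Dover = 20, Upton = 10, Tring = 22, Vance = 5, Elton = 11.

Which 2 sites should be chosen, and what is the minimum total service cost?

With exactly 2 open, each office uses its cheapest among the chosen.
{F1, F4}: Norris→F4 5·10=50, Wirral→F1 7·15=105, Dover→F4 2·20=40, Upton→F1 9·10=90, Tring→F1 5·22=110, Vance→F1 13·5=65, Elton→F1 2·11=22. Service cost 482.
{F3, F4}: service cost 492
{F1, F3}: service cost 541
Among all 6 size-2 choices, {F1, F4} is lowest.

Choose F1 and F4; total service cost 482.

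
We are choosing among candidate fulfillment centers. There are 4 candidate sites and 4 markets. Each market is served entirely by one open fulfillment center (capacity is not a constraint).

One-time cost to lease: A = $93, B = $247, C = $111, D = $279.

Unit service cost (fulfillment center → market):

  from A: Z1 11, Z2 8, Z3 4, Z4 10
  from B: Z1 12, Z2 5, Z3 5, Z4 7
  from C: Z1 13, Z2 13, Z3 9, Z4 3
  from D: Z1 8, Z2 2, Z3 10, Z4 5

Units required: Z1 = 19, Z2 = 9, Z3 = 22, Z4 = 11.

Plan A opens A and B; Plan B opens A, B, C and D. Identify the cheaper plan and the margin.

Plan A: {A, B}: Z1→A 11·19=209, Z2→B 5·9=45, Z3→A 4·22=88, Z4→B 7·11=77. Service 419; fixed 340; total 759.
Plan B: {A, B, C, D}: Z1→D 8·19=152, Z2→D 2·9=18, Z3→A 4·22=88, Z4→C 3·11=33. Service 291; fixed 730; total 1021.
Difference: |759 − 1021| = 262.

Plan A is cheaper by 262.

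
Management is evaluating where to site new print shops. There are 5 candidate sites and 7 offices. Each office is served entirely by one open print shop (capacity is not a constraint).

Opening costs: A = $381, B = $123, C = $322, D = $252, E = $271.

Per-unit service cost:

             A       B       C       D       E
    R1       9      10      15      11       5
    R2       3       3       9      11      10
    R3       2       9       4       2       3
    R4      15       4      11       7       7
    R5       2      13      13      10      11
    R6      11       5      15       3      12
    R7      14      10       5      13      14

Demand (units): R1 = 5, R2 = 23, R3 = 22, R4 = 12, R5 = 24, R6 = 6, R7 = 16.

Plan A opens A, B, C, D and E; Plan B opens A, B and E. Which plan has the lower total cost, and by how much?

Plan B is cheaper by 482.

Plan A: {A, B, C, D, E}: R1→E 5·5=25, R2→A 3·23=69, R3→A 2·22=44, R4→B 4·12=48, R5→A 2·24=48, R6→D 3·6=18, R7→C 5·16=80. Service 332; fixed 1349; total 1681.
Plan B: {A, B, E}: R1→E 5·5=25, R2→A 3·23=69, R3→A 2·22=44, R4→B 4·12=48, R5→A 2·24=48, R6→B 5·6=30, R7→B 10·16=160. Service 424; fixed 775; total 1199.
Difference: |1681 − 1199| = 482.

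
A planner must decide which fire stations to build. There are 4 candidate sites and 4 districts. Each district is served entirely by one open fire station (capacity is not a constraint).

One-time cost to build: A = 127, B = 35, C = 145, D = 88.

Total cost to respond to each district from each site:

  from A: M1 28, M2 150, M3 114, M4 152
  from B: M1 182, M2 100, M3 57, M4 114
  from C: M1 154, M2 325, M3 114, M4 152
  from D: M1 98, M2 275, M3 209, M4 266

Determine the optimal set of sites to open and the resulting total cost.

For any fixed open set, each district goes to its cheapest open site; total = fixed + service.
{A, B}: M1→A 28, M2→B 100, M3→B 57, M4→B 114. Service 299; fixed 162; total 461.
{B}: M1→B 182, M2→B 100, M3→B 57, M4→B 114. Service 453; fixed 35; total 488.
{B, D}: M1→D 98, M2→B 100, M3→B 57, M4→B 114. Service 369; fixed 123; total 492.
{A, B, C, D}: M1→A 28, M2→B 100, M3→B 57, M4→B 114. Service 299; fixed 395; total 694.
No other subset beats 461.

Open A and B; minimum total cost 461.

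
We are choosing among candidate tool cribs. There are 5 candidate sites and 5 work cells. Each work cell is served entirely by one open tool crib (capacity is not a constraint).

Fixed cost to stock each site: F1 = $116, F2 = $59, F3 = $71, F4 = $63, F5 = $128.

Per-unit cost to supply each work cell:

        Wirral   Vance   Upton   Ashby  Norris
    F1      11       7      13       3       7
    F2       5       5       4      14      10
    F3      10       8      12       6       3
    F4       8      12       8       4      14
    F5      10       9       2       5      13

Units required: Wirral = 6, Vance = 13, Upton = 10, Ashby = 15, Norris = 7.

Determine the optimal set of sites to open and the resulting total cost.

For any fixed open set, each work cell goes to its cheapest open site; total = fixed + service.
{F2, F3}: Wirral→F2 5·6=30, Vance→F2 5·13=65, Upton→F2 4·10=40, Ashby→F3 6·15=90, Norris→F3 3·7=21. Service 246; fixed 130; total 376.
{F2, F4}: service 265 + fixed 122 = 387
{F1, F2}: Wirral→F2 5·6=30, Vance→F2 5·13=65, Upton→F2 4·10=40, Ashby→F1 3·15=45, Norris→F1 7·7=49. Service 229; fixed 175; total 404.
{F1, F2, F3, F4, F5}: service 181 + fixed 437 = 618
No other subset beats 376.

Open F2 and F3; minimum total cost 376.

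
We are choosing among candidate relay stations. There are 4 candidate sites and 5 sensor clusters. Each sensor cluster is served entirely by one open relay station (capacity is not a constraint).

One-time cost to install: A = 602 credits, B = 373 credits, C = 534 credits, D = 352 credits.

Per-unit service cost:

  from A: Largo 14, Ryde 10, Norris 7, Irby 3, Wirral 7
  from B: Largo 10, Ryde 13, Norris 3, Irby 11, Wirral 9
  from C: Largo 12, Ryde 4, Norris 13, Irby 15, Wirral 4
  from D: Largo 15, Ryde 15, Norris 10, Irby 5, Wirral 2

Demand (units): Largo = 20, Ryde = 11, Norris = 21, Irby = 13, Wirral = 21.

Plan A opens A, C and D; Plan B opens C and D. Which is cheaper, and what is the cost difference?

Plan B is cheaper by 513.

Plan A: {A, C, D}: Largo→C 12·20=240, Ryde→C 4·11=44, Norris→A 7·21=147, Irby→A 3·13=39, Wirral→D 2·21=42. Service 512; fixed 1488; total 2000.
Plan B: {C, D}: Largo→C 12·20=240, Ryde→C 4·11=44, Norris→D 10·21=210, Irby→D 5·13=65, Wirral→D 2·21=42. Service 601; fixed 886; total 1487.
Difference: |2000 − 1487| = 513.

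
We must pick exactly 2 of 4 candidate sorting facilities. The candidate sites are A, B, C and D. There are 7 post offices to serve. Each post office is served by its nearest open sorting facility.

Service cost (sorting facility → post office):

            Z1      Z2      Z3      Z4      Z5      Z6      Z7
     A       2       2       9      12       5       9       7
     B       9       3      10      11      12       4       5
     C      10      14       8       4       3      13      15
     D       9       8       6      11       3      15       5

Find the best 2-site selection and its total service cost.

Choose A and C; total service cost 35.

With exactly 2 open, each post office uses its cheapest among the chosen.
{A, C}: Z1→A 2, Z2→A 2, Z3→C 8, Z4→C 4, Z5→C 3, Z6→A 9, Z7→A 7. Service cost 35.
{B, C}: service cost 36
{A, B}: service cost 38
Among all 6 size-2 choices, {A, C} is lowest.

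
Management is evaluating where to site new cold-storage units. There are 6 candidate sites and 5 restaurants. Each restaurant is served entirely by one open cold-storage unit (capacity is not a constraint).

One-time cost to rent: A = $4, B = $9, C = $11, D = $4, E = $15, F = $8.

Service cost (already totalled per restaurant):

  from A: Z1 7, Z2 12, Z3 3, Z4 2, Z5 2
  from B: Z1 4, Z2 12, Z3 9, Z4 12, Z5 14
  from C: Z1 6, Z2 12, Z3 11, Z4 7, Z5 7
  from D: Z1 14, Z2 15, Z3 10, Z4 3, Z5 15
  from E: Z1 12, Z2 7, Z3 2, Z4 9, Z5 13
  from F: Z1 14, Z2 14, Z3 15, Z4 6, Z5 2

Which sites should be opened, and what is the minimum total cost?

For any fixed open set, each restaurant goes to its cheapest open site; total = fixed + service.
{A}: Z1→A 7, Z2→A 12, Z3→A 3, Z4→A 2, Z5→A 2. Service 26; fixed 4; total 30.
{A, D}: service 26 + fixed 8 = 34
{A, B}: service 23 + fixed 13 = 36
{A, B, C, D, E, F}: Z1→B 4, Z2→E 7, Z3→E 2, Z4→A 2, Z5→A 2. Service 17; fixed 51; total 68.
No other subset beats 30.

Open A only; minimum total cost 30.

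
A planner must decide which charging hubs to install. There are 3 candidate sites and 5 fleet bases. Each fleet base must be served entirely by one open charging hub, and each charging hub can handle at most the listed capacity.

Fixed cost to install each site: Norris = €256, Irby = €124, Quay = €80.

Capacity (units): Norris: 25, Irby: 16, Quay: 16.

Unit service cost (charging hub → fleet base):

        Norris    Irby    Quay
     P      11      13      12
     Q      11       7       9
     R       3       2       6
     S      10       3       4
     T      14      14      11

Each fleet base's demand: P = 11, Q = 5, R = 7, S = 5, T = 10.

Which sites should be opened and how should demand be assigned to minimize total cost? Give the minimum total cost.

Open {Norris, Quay}: P→Norris 11·11=121, Q→Norris 11·5=55, R→Norris 3·7=21, S→Quay 4·5=20, T→Quay 11·10=110.
Loads: Norris carries 23/25, Quay carries 15/16. Service 327; fixed 336; total 663.
Next best feasible plan costs 683.

Minimum total cost: 663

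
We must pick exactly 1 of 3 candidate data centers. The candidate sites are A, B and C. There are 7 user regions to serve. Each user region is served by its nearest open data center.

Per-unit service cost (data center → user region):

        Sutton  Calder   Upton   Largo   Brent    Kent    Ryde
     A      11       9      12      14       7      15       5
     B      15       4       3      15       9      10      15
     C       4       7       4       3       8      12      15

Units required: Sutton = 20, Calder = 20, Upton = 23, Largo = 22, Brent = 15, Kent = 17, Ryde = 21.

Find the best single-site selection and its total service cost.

Choose C only; total service cost 1017.

With exactly 1 open, each user region uses its cheapest among the chosen.
{C}: Sutton→C 4·20=80, Calder→C 7·20=140, Upton→C 4·23=92, Largo→C 3·22=66, Brent→C 8·15=120, Kent→C 12·17=204, Ryde→C 15·21=315. Service cost 1017.
{B}: service cost 1399
{A}: service cost 1449
Among all 3 size-1 choices, {C} is lowest.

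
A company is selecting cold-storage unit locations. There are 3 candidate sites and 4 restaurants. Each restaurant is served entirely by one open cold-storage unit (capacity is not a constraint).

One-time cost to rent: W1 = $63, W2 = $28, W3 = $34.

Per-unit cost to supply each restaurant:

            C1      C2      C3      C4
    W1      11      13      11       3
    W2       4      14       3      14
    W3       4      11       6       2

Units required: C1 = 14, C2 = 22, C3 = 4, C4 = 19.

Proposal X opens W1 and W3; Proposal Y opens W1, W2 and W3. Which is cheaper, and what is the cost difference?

Proposal X is cheaper by 16.

Proposal X: {W1, W3}: C1→W3 4·14=56, C2→W3 11·22=242, C3→W3 6·4=24, C4→W3 2·19=38. Service 360; fixed 97; total 457.
Proposal Y: {W1, W2, W3}: C1→W2 4·14=56, C2→W3 11·22=242, C3→W2 3·4=12, C4→W3 2·19=38. Service 348; fixed 125; total 473.
Difference: |457 − 473| = 16.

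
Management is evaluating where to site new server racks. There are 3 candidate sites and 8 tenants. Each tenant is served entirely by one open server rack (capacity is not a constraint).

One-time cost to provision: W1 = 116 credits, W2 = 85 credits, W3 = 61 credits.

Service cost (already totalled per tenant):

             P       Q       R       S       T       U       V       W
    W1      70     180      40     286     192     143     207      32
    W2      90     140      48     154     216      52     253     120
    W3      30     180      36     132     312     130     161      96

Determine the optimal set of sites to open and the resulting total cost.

For any fixed open set, each tenant goes to its cheapest open site; total = fixed + service.
{W2, W3}: P→W3 30, Q→W2 140, R→W3 36, S→W3 132, T→W2 216, U→W2 52, V→W3 161, W→W3 96. Service 863; fixed 146; total 1009.
{W1, W2, W3}: service 775 + fixed 262 = 1037
{W1, W3}: service 893 + fixed 177 = 1070
{W3}: service 1077 + fixed 61 = 1138
No other subset beats 1009.

Open W2 and W3; minimum total cost 1009.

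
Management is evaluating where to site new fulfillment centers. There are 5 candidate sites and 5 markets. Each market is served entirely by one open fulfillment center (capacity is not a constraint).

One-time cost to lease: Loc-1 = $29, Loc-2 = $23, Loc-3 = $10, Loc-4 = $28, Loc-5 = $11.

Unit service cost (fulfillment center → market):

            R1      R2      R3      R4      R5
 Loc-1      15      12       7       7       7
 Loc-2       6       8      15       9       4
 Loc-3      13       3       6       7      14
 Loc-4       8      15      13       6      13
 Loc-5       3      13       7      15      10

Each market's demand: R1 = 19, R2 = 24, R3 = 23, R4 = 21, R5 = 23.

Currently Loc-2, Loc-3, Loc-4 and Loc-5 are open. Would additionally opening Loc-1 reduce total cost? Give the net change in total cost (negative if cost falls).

No — net change +29 (cost rises by 29).

Current service cost with {Loc-2, Loc-3, Loc-4, Loc-5}: 485.
Adding Loc-1: each market re-picks its cheapest; new service cost 485, saving 0.
Extra fixed cost: 29. Net change = 29 − 0 = 29.
(Totals: 557 → 586.)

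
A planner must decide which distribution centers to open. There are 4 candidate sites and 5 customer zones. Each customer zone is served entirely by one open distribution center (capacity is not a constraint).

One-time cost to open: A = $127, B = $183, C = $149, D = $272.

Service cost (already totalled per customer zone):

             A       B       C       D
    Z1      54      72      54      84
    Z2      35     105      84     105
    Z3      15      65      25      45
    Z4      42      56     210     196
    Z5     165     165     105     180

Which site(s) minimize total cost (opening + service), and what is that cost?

Open A only; minimum total cost 438.

For any fixed open set, each customer zone goes to its cheapest open site; total = fixed + service.
{A}: Z1→A 54, Z2→A 35, Z3→A 15, Z4→A 42, Z5→A 165. Service 311; fixed 127; total 438.
{A, C}: Z1→A 54, Z2→A 35, Z3→A 15, Z4→A 42, Z5→C 105. Service 251; fixed 276; total 527.
{A, B}: service 311 + fixed 310 = 621
{A, B, C, D}: service 251 + fixed 731 = 982
No other subset beats 438.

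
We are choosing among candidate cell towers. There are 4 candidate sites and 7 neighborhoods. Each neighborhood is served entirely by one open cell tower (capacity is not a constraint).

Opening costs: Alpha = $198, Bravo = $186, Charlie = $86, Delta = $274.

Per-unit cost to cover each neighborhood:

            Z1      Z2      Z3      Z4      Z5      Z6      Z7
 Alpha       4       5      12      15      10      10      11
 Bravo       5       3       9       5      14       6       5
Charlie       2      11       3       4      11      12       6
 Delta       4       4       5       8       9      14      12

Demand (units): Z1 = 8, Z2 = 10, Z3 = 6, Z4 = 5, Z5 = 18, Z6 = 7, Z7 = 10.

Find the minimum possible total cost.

Minimum total cost: 592

For any fixed open set, each neighborhood goes to its cheapest open site; total = fixed + service.
{Charlie}: Z1→Charlie 2·8=16, Z2→Charlie 11·10=110, Z3→Charlie 3·6=18, Z4→Charlie 4·5=20, Z5→Charlie 11·18=198, Z6→Charlie 12·7=84, Z7→Charlie 6·10=60. Service 506; fixed 86; total 592.
{Bravo, Charlie}: service 374 + fixed 272 = 646
{Bravo}: Z1→Bravo 5·8=40, Z2→Bravo 3·10=30, Z3→Bravo 9·6=54, Z4→Bravo 5·5=25, Z5→Bravo 14·18=252, Z6→Bravo 6·7=42, Z7→Bravo 5·10=50. Service 493; fixed 186; total 679.
{Alpha, Bravo, Charlie, Delta}: service 338 + fixed 744 = 1082
No other subset beats 592.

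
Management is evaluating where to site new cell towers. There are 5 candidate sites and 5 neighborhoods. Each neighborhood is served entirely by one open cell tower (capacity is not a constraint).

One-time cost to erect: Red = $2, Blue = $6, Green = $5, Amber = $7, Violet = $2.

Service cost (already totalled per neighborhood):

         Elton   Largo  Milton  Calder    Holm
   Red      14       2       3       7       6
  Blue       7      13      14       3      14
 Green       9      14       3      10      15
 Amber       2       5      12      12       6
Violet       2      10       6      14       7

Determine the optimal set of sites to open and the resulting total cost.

For any fixed open set, each neighborhood goes to its cheapest open site; total = fixed + service.
{Red, Violet}: Elton→Violet 2, Largo→Red 2, Milton→Red 3, Calder→Red 7, Holm→Red 6. Service 20; fixed 4; total 24.
{Red, Blue, Violet}: service 16 + fixed 10 = 26
{Red, Blue}: service 21 + fixed 8 = 29
{Red, Blue, Green, Amber, Violet}: service 16 + fixed 22 = 38
No other subset beats 24.

Open Red and Violet; minimum total cost 24.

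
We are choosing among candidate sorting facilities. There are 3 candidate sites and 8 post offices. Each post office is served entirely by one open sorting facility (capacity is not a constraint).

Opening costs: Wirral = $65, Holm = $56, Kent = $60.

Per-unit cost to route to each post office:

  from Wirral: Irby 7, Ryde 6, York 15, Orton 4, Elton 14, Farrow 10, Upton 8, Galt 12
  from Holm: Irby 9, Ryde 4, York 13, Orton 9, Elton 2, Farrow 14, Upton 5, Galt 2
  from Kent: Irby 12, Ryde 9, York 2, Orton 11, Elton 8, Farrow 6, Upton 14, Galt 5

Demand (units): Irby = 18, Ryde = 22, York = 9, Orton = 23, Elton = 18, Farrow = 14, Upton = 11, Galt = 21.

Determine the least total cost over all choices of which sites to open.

For any fixed open set, each post office goes to its cheapest open site; total = fixed + service.
{Wirral, Holm, Kent}: Irby→Wirral 7·18=126, Ryde→Holm 4·22=88, York→Kent 2·9=18, Orton→Wirral 4·23=92, Elton→Holm 2·18=36, Farrow→Kent 6·14=84, Upton→Holm 5·11=55, Galt→Holm 2·21=42. Service 541; fixed 181; total 722.
{Holm, Kent}: Irby→Holm 9·18=162, Ryde→Holm 4·22=88, York→Kent 2·9=18, Orton→Holm 9·23=207, Elton→Holm 2·18=36, Farrow→Kent 6·14=84, Upton→Holm 5·11=55, Galt→Holm 2·21=42. Service 692; fixed 116; total 808.
{Wirral, Holm}: Irby→Wirral 7·18=126, Ryde→Holm 4·22=88, York→Holm 13·9=117, Orton→Wirral 4·23=92, Elton→Holm 2·18=36, Farrow→Wirral 10·14=140, Upton→Holm 5·11=55, Galt→Holm 2·21=42. Service 696; fixed 121; total 817.
{Holm}: service 903 + fixed 56 = 959
(All 7 nonempty subsets were checked; Wirral, Holm and Kent is lowest.)

Minimum total cost: 722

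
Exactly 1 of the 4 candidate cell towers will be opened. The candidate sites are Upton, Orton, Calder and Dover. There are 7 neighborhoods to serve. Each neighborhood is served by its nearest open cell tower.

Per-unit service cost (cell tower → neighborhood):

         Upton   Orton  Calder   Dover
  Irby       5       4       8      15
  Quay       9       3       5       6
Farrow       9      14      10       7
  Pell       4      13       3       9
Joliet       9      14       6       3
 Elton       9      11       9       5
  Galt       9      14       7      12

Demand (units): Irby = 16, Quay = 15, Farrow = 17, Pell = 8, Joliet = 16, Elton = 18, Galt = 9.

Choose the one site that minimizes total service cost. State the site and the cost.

Choose Calder only; total service cost 718.

With exactly 1 open, each neighborhood uses its cheapest among the chosen.
{Calder}: Irby→Calder 8·16=128, Quay→Calder 5·15=75, Farrow→Calder 10·17=170, Pell→Calder 3·8=24, Joliet→Calder 6·16=96, Elton→Calder 9·18=162, Galt→Calder 7·9=63. Service cost 718.
{Dover}: service cost 767
{Upton}: service cost 787
Among all 4 size-1 choices, {Calder} is lowest.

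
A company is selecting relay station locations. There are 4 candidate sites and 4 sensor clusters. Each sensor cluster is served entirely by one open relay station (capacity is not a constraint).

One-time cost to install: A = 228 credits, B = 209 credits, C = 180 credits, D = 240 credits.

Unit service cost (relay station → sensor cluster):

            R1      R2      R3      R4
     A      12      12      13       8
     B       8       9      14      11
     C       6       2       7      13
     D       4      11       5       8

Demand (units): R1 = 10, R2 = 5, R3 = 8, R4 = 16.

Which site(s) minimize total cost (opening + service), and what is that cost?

Open D only; minimum total cost 503.

For any fixed open set, each sensor cluster goes to its cheapest open site; total = fixed + service.
{D}: R1→D 4·10=40, R2→D 11·5=55, R3→D 5·8=40, R4→D 8·16=128. Service 263; fixed 240; total 503.
{C}: service 334 + fixed 180 = 514
{B}: service 413 + fixed 209 = 622
{A, B, C, D}: R1→D 4·10=40, R2→C 2·5=10, R3→D 5·8=40, R4→A 8·16=128. Service 218; fixed 857; total 1075.
(All 15 nonempty subsets were checked; D only is lowest.)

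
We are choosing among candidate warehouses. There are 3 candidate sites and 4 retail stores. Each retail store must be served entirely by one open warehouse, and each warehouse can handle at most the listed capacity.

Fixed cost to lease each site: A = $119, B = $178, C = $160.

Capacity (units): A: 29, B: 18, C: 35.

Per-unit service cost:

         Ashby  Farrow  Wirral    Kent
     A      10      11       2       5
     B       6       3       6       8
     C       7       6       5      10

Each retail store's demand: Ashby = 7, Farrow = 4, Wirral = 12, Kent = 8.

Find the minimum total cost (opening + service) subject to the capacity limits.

Open {C}: Ashby→C 7·7=49, Farrow→C 6·4=24, Wirral→C 5·12=60, Kent→C 10·8=80.
Loads: C carries 31/35. Service 213; fixed 160; total 373.
Next best feasible plan costs 415.

Minimum total cost: 373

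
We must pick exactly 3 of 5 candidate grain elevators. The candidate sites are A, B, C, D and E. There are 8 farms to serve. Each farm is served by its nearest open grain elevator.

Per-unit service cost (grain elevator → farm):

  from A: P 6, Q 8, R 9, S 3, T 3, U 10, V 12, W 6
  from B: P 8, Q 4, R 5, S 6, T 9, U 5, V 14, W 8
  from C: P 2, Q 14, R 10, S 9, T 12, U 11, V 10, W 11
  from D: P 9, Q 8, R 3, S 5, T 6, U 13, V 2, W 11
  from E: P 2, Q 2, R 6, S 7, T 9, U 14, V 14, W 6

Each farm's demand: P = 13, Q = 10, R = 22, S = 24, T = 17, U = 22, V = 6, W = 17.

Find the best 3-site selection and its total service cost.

Choose A, B and D; total service cost 531.

With exactly 3 open, each farm uses its cheapest among the chosen.
{A, B, D}: P→A 6·13=78, Q→B 4·10=40, R→D 3·22=66, S→A 3·24=72, T→A 3·17=51, U→B 5·22=110, V→D 2·6=12, W→A 6·17=102. Service cost 531.
{B, D, E}: service cost 558
{A, B, E}: service cost 563
Among all 10 size-3 choices, {A, B, D} is lowest.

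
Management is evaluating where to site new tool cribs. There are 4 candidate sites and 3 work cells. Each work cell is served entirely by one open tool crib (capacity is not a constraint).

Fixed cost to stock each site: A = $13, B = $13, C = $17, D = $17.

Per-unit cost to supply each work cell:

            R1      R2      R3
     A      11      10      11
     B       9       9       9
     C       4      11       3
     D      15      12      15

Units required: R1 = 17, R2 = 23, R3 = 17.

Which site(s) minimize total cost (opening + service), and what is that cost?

Open B and C; minimum total cost 356.

For any fixed open set, each work cell goes to its cheapest open site; total = fixed + service.
{B, C}: R1→C 4·17=68, R2→B 9·23=207, R3→C 3·17=51. Service 326; fixed 30; total 356.
{A, B, C}: service 326 + fixed 43 = 369
{B, C, D}: R1→C 4·17=68, R2→B 9·23=207, R3→C 3·17=51. Service 326; fixed 47; total 373.
{A, B, C, D}: R1→C 4·17=68, R2→B 9·23=207, R3→C 3·17=51. Service 326; fixed 60; total 386.
No other subset beats 356.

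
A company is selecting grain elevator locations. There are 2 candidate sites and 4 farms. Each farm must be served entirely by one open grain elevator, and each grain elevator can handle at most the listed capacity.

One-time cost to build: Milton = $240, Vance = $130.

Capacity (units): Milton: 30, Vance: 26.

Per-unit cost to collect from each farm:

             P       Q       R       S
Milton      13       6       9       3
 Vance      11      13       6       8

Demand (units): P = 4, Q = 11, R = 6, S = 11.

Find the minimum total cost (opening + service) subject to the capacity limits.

Minimum total cost: 549

Open {Milton, Vance}: P→Vance 11·4=44, Q→Milton 6·11=66, R→Vance 6·6=36, S→Milton 3·11=33.
Loads: Milton carries 22/30, Vance carries 10/26. Service 179; fixed 370; total 549.
Next best feasible plan costs 557.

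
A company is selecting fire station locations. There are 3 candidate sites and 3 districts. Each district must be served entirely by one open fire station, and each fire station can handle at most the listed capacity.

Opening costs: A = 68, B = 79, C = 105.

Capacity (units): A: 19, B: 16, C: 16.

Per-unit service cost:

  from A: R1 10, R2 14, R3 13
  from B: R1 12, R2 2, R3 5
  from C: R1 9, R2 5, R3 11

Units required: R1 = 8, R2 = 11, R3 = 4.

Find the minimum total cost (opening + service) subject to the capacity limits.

Minimum total cost: 269

Open {A, B}: R1→A 10·8=80, R2→B 2·11=22, R3→B 5·4=20.
Loads: A carries 8/19, B carries 15/16. Service 122; fixed 147; total 269.
Next best feasible plan costs 298.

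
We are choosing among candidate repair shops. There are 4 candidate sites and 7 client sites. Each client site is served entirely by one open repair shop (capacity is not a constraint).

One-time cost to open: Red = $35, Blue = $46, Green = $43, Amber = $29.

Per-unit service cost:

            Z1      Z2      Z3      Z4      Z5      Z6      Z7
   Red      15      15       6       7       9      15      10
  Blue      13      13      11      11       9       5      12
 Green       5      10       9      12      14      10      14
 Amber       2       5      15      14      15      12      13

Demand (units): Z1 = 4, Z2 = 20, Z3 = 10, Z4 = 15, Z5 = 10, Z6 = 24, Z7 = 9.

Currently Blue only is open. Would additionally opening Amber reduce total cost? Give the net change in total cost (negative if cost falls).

Current service cost with {Blue}: 905.
Adding Amber: each client site re-picks its cheapest; new service cost 701, saving 204.
Extra fixed cost: 29. Net change = 29 − 204 = -175.
(Totals: 951 → 776.)

Yes — net change −175 (cost falls by 175).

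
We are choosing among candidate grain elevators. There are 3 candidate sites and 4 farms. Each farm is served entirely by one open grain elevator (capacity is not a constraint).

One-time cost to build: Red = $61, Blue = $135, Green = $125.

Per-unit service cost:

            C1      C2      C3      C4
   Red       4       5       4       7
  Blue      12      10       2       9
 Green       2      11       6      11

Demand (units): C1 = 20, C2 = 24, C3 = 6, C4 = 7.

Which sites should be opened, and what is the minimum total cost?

Open Red only; minimum total cost 334.

For any fixed open set, each farm goes to its cheapest open site; total = fixed + service.
{Red}: C1→Red 4·20=80, C2→Red 5·24=120, C3→Red 4·6=24, C4→Red 7·7=49. Service 273; fixed 61; total 334.
{Red, Green}: service 233 + fixed 186 = 419
{Red, Blue}: C1→Red 4·20=80, C2→Red 5·24=120, C3→Blue 2·6=12, C4→Red 7·7=49. Service 261; fixed 196; total 457.
{Red, Blue, Green}: service 221 + fixed 321 = 542
(All 7 nonempty subsets were checked; Red only is lowest.)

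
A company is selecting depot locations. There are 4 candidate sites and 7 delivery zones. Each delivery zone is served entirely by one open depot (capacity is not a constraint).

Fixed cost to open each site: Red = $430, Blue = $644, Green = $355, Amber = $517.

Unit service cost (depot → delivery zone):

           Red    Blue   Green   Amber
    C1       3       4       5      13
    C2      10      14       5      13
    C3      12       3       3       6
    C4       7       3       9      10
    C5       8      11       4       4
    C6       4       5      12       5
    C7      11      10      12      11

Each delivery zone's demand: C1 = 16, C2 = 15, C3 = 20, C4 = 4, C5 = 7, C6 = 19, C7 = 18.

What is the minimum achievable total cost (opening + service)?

Minimum total cost: 1078

For any fixed open set, each delivery zone goes to its cheapest open site; total = fixed + service.
{Green}: C1→Green 5·16=80, C2→Green 5·15=75, C3→Green 3·20=60, C4→Green 9·4=36, C5→Green 4·7=28, C6→Green 12·19=228, C7→Green 12·18=216. Service 723; fixed 355; total 1078.
{Red}: service 796 + fixed 430 = 1226
{Red, Green}: service 513 + fixed 785 = 1298
{Red, Blue, Green, Amber}: service 479 + fixed 1946 = 2425
No other subset beats 1078.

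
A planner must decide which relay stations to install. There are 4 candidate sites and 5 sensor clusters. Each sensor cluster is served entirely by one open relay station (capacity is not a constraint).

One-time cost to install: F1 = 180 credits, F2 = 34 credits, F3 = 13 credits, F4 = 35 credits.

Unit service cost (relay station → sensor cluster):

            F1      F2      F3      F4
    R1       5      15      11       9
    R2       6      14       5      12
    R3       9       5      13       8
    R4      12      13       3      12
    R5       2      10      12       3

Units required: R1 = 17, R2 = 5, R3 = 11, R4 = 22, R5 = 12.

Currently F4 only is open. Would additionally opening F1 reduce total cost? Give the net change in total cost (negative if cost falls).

Current service cost with {F4}: 601.
Adding F1: each sensor cluster re-picks its cheapest; new service cost 491, saving 110.
Extra fixed cost: 180. Net change = 180 − 110 = 70.
(Totals: 636 → 706.)

No — net change +70 (cost rises by 70).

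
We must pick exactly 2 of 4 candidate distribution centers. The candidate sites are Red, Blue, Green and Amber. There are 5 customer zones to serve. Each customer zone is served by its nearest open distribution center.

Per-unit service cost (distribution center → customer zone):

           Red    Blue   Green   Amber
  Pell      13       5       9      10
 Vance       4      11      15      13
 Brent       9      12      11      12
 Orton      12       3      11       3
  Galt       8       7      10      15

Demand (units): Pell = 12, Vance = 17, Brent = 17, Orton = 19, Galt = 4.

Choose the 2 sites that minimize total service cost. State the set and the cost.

With exactly 2 open, each customer zone uses its cheapest among the chosen.
{Red, Blue}: Pell→Blue 5·12=60, Vance→Red 4·17=68, Brent→Red 9·17=153, Orton→Blue 3·19=57, Galt→Blue 7·4=28. Service cost 366.
{Red, Amber}: service cost 430
{Blue, Green}: service cost 519
Among all 6 size-2 choices, {Red, Blue} is lowest.

Choose Red and Blue; total service cost 366.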